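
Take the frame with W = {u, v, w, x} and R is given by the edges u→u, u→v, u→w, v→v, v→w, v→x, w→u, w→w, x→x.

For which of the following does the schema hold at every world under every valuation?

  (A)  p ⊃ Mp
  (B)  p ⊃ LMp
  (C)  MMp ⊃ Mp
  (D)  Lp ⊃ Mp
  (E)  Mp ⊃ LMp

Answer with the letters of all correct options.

R is reflexive: each world relates to itself.
R is not symmetric: u R v but not v R u.
R is not transitive: u R v and v R x but not u R x.
R is not euclidean: u R v and u R u but not v R u.
R is serial: every world has an R-successor.
(A) p ⊃ Mp is the dual of axiom T; it is valid on a frame exactly when R is reflexive. R is reflexive, so valid.
(B) p ⊃ LMp is axiom B, which corresponds to symmetry. R is not symmetric — not valid.
(C) MMp ⊃ Mp (the dual of axiom 4) characterises the transitive frames. R is not transitive — not valid.
(D) axiom D: valid iff R is serial. R is serial — valid.
(E) Mp ⊃ LMp is axiom 5, which corresponds to the euclidean property. R is not euclidean — not valid.

A, D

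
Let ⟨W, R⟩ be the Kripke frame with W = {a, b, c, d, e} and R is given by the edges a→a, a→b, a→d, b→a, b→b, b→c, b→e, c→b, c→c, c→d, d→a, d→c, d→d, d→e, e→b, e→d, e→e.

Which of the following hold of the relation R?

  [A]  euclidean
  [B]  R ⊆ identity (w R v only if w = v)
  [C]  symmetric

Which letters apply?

C

(A) not euclidean: a R b and a R d but not b R d.
(B) not ⊆ identity: a R b with a ≠ b.
(C) symmetric: every R-edge is matched by its reverse.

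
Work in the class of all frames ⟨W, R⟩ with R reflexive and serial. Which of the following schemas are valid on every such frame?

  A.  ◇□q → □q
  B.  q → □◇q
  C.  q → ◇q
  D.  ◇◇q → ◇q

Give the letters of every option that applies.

(A) ◇□q → □q is the dual of axiom 5; it is valid on a frame exactly when R is euclidean. Such an R need not be euclidean, so not valid.
(B) axiom B: valid iff R is symmetric. Such an R need not be symmetric — not valid.
(C) the dual of axiom T: valid iff R is reflexive. Every such R is reflexive — valid.
(D) ◇◇q → ◇q is the dual of axiom 4, which corresponds to transitivity. Such an R need not be transitive — not valid.

C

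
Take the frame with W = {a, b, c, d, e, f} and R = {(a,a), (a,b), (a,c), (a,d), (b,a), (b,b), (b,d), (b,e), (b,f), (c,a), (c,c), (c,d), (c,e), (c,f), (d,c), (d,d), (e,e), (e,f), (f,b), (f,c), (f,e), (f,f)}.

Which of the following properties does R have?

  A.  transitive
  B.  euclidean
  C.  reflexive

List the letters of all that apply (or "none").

(A) not transitive: a R b and b R e but not a R e.
(B) not euclidean: a R b and a R c but not b R c.
(C) reflexive: each world relates to itself.

C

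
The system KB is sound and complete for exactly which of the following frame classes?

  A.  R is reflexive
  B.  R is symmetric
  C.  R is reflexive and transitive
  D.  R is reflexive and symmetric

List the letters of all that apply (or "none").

B

(A) this class determines T (= KT), not KB.
(B) KB is sound and complete for exactly this class.
(C) this class determines S4, not KB.
(D) this class determines B (= KTB), not KB.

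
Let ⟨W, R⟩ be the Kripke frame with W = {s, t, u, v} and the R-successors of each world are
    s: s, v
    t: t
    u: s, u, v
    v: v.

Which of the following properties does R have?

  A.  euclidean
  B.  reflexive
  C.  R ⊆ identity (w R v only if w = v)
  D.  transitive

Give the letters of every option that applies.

(A) not euclidean: s R v and s R s but not v R s.
(B) reflexive: each world relates to itself.
(C) not ⊆ identity: s R v with s ≠ v.
(D) transitive: R is closed under composition.

B, D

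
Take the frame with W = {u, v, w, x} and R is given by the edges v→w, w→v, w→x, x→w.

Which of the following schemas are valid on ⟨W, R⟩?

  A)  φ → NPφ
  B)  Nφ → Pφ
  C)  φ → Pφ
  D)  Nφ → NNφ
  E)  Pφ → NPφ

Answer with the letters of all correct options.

A

R is not reflexive: not u R u.
R is symmetric: every R-edge is matched by its reverse.
R is not transitive: v R w and w R v but not v R v.
R is not euclidean: w R v and w R x but not v R x.
R is not serial: u has no R-successor.
(A) axiom B: valid iff R is symmetric. R is symmetric — valid.
(B) Nφ → Pφ is axiom D; it is valid on a frame exactly when R is serial. R is not serial, so not valid.
(C) φ → Pφ (the dual of axiom T) characterises the reflexive frames. R is not reflexive — not valid.
(D) Nφ → NNφ (axiom 4) characterises the transitive frames. R is not transitive — not valid.
(E) Pφ → NPφ is axiom 5, which corresponds to the euclidean property. R is not euclidean — not valid.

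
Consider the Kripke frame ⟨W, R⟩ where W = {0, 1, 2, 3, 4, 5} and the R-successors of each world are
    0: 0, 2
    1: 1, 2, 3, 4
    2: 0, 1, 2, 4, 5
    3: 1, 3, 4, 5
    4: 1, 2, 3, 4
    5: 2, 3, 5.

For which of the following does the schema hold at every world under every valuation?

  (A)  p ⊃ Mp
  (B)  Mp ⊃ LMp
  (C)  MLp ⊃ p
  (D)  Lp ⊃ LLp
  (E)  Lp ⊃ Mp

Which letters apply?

R is reflexive: each world relates to itself.
R is symmetric: every R-edge is matched by its reverse.
R is not transitive: 0 R 2 and 2 R 1 but not 0 R 1.
R is not euclidean: 1 R 2 and 1 R 3 but not 2 R 3.
R is serial: every world has an R-successor.
(A) p ⊃ Mp is the dual of axiom T, which corresponds to reflexivity. R is reflexive — valid.
(B) axiom 5: valid iff R is euclidean. R is not euclidean — not valid.
(C) the dual of axiom B: valid iff R is symmetric. R is symmetric — valid.
(D) axiom 4: valid iff R is transitive. R is not transitive — not valid.
(E) axiom D: valid iff R is serial. R is serial — valid.

A, C, E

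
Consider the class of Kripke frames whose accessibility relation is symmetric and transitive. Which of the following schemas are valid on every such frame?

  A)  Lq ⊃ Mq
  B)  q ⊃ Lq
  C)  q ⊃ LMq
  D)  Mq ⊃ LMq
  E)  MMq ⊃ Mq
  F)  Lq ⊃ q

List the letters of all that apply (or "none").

A symmetric transitive relation is euclidean (uRv and uRw give vRu by symmetry, then vRw by transitivity).
(A) axiom D: valid iff R is serial. Such an R need not be serial — not valid.
(B) q ⊃ Lq is equivalent to ◇p→p; it holds exactly when R ⊆ identity. Such an R need not be a subset of the identity — not valid.
(C) axiom B: valid iff R is symmetric. Every such R is symmetric — valid.
(D) Mq ⊃ LMq is axiom 5, which corresponds to the euclidean property. Every such R is euclidean — valid.
(E) MMq ⊃ Mq is the dual of axiom 4; it is valid on a frame exactly when R is transitive. Every such R is transitive, so valid.
(F) Lq ⊃ q is axiom T; it is valid on a frame exactly when R is reflexive. Such an R need not be reflexive, so not valid.

C, D, E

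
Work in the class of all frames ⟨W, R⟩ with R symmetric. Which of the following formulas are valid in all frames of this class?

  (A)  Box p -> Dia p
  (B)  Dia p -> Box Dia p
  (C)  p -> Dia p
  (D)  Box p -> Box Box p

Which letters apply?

none

(A) Box p -> Dia p is axiom D; it is valid on a frame exactly when R is serial. Such an R need not be serial, so not valid.
(B) Dia p -> Box Dia p is axiom 5; it is valid on a frame exactly when R is euclidean. Such an R need not be euclidean, so not valid.
(C) p -> Dia p is the dual of axiom T; it is valid on a frame exactly when R is reflexive. Such an R need not be reflexive, so not valid.
(D) Box p -> Box Box p is axiom 4; it is valid on a frame exactly when R is transitive. Such an R need not be transitive, so not valid.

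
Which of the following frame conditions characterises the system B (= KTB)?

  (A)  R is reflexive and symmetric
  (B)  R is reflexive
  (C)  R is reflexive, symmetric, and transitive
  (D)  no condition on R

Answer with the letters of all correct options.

A

(A) B (= KTB) is sound and complete for exactly this class.
(B) this class determines T (= KT), not B (= KTB).
(C) this class determines S5, not B (= KTB).
(D) this class determines K, not B (= KTB).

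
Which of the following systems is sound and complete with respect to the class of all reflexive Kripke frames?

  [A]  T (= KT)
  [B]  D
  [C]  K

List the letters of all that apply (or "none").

A

(A) T (= KT) is determined by exactly this class.
(B) D is determined by the class of serial frames.
(C) K is determined by the class of arbitrary frames.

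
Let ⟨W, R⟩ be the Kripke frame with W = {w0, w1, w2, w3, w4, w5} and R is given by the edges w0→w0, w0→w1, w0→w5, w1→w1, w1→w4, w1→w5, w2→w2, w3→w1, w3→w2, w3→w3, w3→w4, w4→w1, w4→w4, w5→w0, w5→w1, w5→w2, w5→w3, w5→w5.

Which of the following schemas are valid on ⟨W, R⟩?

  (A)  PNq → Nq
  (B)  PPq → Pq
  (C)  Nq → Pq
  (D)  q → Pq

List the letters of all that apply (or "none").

R is reflexive: each world relates to itself.
R is not transitive: w0 R w1 and w1 R w4 but not w0 R w4.
R is not euclidean: w0 R w1 and w0 R w0 but not w1 R w0.
R is serial: every world has an R-successor.
(A) the dual of axiom 5: valid iff R is euclidean. R is not euclidean — not valid.
(B) PPq → Pq (the dual of axiom 4) characterises the transitive frames. R is not transitive — not valid.
(C) Nq → Pq is axiom D, which corresponds to seriality. R is serial — valid.
(D) q → Pq is the dual of axiom T; it is valid on a frame exactly when R is reflexive. R is reflexive, so valid.

C, D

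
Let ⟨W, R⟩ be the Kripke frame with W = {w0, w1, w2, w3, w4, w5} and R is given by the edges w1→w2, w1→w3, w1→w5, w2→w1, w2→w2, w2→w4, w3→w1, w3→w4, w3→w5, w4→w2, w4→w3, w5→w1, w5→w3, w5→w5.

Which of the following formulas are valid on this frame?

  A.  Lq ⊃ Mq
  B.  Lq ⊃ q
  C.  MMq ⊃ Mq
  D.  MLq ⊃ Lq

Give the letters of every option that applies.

none

R is not reflexive: not w0 R w0.
R is not transitive: w1 R w2 and w2 R w1 but not w1 R w1.
R is not euclidean: w1 R w2 and w1 R w3 but not w2 R w3.
R is not serial: w0 has no R-successor.
(A) axiom D: valid iff R is serial. R is not serial — not valid.
(B) axiom T: valid iff R is reflexive. R is not reflexive — not valid.
(C) MMq ⊃ Mq is the dual of axiom 4; it is valid on a frame exactly when R is transitive. R is not transitive, so not valid.
(D) MLq ⊃ Lq (the dual of axiom 5) characterises the euclidean frames. R is not euclidean — not valid.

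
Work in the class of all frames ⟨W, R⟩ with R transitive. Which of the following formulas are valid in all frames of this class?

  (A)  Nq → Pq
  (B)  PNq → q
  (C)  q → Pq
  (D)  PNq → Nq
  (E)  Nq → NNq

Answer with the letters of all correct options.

E

(A) Nq → Pq is axiom D, which corresponds to seriality. Such an R need not be serial — not valid.
(B) PNq → q (the dual of axiom B) characterises the symmetric frames. Such an R need not be symmetric — not valid.
(C) q → Pq (the dual of axiom T) characterises the reflexive frames. Such an R need not be reflexive — not valid.
(D) PNq → Nq is the dual of axiom 5; it is valid on a frame exactly when R is euclidean. Such an R need not be euclidean, so not valid.
(E) Nq → NNq (axiom 4) characterises the transitive frames. Every such R is transitive — valid.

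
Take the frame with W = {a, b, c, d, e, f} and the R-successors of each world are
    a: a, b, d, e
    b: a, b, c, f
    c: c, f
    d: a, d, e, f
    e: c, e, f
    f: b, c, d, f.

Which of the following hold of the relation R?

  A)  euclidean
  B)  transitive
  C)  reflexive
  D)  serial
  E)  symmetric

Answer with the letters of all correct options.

C, D

(A) not euclidean: a R b and a R d but not b R d.
(B) not transitive: a R b and b R c but not a R c.
(C) reflexive: each world relates to itself.
(D) serial: every world has an R-successor.
(E) not symmetric: a R e but not e R a.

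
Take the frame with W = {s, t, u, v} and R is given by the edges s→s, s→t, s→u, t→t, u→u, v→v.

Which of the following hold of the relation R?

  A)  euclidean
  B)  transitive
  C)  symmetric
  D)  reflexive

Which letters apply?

B, D

(A) not euclidean: s R t and s R s but not t R s.
(B) transitive: R is closed under composition.
(C) not symmetric: s R t but not t R s.
(D) reflexive: each world relates to itself.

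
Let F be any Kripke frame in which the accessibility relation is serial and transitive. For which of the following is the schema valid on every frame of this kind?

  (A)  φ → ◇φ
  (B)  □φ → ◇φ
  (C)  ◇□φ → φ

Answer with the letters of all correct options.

B

(A) the dual of axiom T: valid iff R is reflexive. Such an R need not be reflexive — not valid.
(B) □φ → ◇φ is axiom D, which corresponds to seriality. Every such R is serial — valid.
(C) ◇□φ → φ is the dual of axiom B; it is valid on a frame exactly when R is symmetric. Such an R need not be symmetric, so not valid.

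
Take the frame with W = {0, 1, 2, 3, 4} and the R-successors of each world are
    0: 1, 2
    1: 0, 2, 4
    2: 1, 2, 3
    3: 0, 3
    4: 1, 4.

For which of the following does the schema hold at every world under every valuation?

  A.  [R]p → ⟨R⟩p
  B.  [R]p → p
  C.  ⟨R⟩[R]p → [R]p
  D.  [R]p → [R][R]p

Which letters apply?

R is not reflexive: not 0 R 0.
R is not transitive: 0 R 1 and 1 R 0 but not 0 R 0.
R is not euclidean: 1 R 0 and 1 R 4 but not 0 R 4.
R is serial: every world has an R-successor.
(A) [R]p → ⟨R⟩p is axiom D, which corresponds to seriality. R is serial — valid.
(B) [R]p → p is axiom T; it is valid on a frame exactly when R is reflexive. R is not reflexive, so not valid.
(C) ⟨R⟩[R]p → [R]p is the dual of axiom 5, which corresponds to the euclidean property. R is not euclidean — not valid.
(D) [R]p → [R][R]p (axiom 4) characterises the transitive frames. R is not transitive — not valid.

A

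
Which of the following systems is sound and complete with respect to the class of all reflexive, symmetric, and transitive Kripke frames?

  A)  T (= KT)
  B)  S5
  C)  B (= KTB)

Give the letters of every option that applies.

(A) T (= KT) is determined by the class of reflexive frames.
(B) S5 is determined by exactly this class.
(C) B (= KTB) is determined by the class of reflexive and symmetric frames.

B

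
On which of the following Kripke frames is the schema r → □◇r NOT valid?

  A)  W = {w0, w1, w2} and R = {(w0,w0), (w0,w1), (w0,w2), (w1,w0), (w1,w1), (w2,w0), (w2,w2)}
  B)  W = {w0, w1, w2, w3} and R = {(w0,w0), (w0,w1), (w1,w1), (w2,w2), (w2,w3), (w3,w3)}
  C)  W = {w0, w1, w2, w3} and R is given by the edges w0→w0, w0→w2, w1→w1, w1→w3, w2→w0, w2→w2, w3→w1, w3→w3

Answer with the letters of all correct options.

The schema r → □◇r is axiom B; it is valid on a frame iff R is symmetric.
(A) R is symmetric (every R-edge is matched by its reverse), so the schema is valid here.
(B) R is not symmetric (w0 R w1 but not w1 R w0), so the schema fails here.
(C) R is symmetric (every R-edge is matched by its reverse), so the schema is valid here.

B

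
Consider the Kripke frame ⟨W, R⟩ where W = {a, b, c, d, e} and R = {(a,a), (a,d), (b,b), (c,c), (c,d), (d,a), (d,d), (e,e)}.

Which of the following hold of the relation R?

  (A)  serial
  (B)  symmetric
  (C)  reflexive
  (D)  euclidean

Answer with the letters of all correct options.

(A) serial: every world has an R-successor.
(B) not symmetric: c R d but not d R c.
(C) reflexive: each world relates to itself.
(D) not euclidean: c R d and c R c but not d R c.

A, C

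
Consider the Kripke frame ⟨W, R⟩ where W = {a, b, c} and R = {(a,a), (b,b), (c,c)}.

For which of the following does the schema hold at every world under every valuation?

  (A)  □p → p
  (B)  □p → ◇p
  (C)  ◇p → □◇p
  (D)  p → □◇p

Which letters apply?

R is reflexive: each world relates to itself.
R is symmetric: every R-edge is matched by its reverse.
R is euclidean: any two R-successors of the same world are R-related.
R is serial: every world has an R-successor.
(A) □p → p (axiom T) characterises the reflexive frames. R is reflexive — valid.
(B) □p → ◇p is axiom D; it is valid on a frame exactly when R is serial. R is serial, so valid.
(C) ◇p → □◇p is axiom 5, which corresponds to the euclidean property. R is euclidean — valid.
(D) p → □◇p is axiom B; it is valid on a frame exactly when R is symmetric. R is symmetric, so valid.

A, B, C, D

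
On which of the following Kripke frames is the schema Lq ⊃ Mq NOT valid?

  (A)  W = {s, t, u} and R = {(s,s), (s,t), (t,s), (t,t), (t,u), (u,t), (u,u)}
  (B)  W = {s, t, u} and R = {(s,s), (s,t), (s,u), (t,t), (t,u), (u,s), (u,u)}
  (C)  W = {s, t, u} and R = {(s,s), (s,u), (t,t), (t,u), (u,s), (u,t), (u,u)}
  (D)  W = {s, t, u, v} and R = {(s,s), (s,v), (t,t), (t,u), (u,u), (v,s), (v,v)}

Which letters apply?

none

The schema Lq ⊃ Mq is axiom D; it is valid on a frame iff R is serial.
(A) R is serial (every world has an R-successor), so the schema is valid here.
(B) R is serial (every world has an R-successor), so the schema is valid here.
(C) R is serial (every world has an R-successor), so the schema is valid here.
(D) R is serial (every world has an R-successor), so the schema is valid here.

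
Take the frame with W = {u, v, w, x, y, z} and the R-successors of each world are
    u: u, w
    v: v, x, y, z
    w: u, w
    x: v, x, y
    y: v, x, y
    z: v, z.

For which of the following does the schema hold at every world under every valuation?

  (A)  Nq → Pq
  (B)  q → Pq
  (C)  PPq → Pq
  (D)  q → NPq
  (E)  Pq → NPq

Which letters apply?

R is reflexive: each world relates to itself.
R is symmetric: every R-edge is matched by its reverse.
R is not transitive: x R v and v R z but not x R z.
R is not euclidean: v R x and v R z but not x R z.
R is serial: every world has an R-successor.
(A) Nq → Pq is axiom D, which corresponds to seriality. R is serial — valid.
(B) q → Pq (the dual of axiom T) characterises the reflexive frames. R is reflexive — valid.
(C) the dual of axiom 4: valid iff R is transitive. R is not transitive — not valid.
(D) q → NPq is axiom B, which corresponds to symmetry. R is symmetric — valid.
(E) Pq → NPq is axiom 5, which corresponds to the euclidean property. R is not euclidean — not valid.

A, B, D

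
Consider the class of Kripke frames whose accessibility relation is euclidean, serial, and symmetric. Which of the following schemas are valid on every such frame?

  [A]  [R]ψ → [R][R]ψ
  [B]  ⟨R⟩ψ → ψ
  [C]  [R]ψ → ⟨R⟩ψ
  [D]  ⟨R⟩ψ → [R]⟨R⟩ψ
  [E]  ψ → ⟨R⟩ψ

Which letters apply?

A, C, D, E

Serial, symmetric and euclidean together give transitive (from symmetry + euclidean) and then reflexive; the relation is an equivalence.
(A) [R]ψ → [R][R]ψ is axiom 4, which corresponds to transitivity. Every such R is transitive — valid.
(B) ⟨R⟩ψ → ψ is valid only on frames where every R-edge is a self-loop. Such an R need not be a subset of the identity — not valid.
(C) [R]ψ → ⟨R⟩ψ (axiom D) characterises the serial frames. Every such R is serial — valid.
(D) axiom 5: valid iff R is euclidean. Every such R is euclidean — valid.
(E) ψ → ⟨R⟩ψ is the dual of axiom T; it is valid on a frame exactly when R is reflexive. Every such R is reflexive, so valid.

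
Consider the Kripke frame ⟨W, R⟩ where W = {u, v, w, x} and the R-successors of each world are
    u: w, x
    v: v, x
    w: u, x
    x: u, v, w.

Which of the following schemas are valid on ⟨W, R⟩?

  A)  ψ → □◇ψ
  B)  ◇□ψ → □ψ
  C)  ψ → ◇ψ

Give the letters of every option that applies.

A

R is not reflexive: not u R u.
R is symmetric: every R-edge is matched by its reverse.
R is not euclidean: x R u and x R v but not u R v.
(A) ψ → □◇ψ (axiom B) characterises the symmetric frames. R is symmetric — valid.
(B) the dual of axiom 5: valid iff R is euclidean. R is not euclidean — not valid.
(C) ψ → ◇ψ is the dual of axiom T; it is valid on a frame exactly when R is reflexive. R is not reflexive, so not valid.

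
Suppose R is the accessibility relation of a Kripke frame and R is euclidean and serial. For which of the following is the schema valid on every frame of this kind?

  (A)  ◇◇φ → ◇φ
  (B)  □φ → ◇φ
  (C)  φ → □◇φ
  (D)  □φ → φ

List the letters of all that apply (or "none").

B

(A) ◇◇φ → ◇φ (the dual of axiom 4) characterises the transitive frames. Such an R need not be transitive — not valid.
(B) axiom D: valid iff R is serial. Every such R is serial — valid.
(C) φ → □◇φ is axiom B; it is valid on a frame exactly when R is symmetric. Such an R need not be symmetric, so not valid.
(D) □φ → φ (axiom T) characterises the reflexive frames. Such an R need not be reflexive — not valid.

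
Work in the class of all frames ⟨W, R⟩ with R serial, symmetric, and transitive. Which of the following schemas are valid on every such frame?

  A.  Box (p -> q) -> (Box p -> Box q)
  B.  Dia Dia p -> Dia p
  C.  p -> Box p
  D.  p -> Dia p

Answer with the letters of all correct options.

A, B, D

A serial symmetric transitive relation is reflexive (take any v with uRv; symmetry gives vRu and transitivity gives uRu), hence an equivalence relation.
(A) Box (p -> q) -> (Box p -> Box q) is the K axiom; it holds on all frames — valid.
(B) Dia Dia p -> Dia p is the dual of axiom 4, which corresponds to transitivity. Every such R is transitive — valid.
(C) p -> Box p (equivalent to ◇p→p) corresponds to R being a subset of the identity. Such an R need not be a subset of the identity, so not valid.
(D) p -> Dia p is the dual of axiom T; it is valid on a frame exactly when R is reflexive. Every such R is reflexive, so valid.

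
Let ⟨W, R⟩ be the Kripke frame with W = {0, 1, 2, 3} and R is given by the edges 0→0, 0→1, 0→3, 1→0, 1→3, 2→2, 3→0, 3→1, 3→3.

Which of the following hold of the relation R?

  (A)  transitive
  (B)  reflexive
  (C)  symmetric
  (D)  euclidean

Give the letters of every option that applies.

(A) not transitive: 1 R 0 and 0 R 1 but not 1 R 1.
(B) not reflexive: not 1 R 1.
(C) symmetric: every R-edge is matched by its reverse.
(D) not euclidean: 0 R 1 and 0 R 1 but not 1 R 1.

C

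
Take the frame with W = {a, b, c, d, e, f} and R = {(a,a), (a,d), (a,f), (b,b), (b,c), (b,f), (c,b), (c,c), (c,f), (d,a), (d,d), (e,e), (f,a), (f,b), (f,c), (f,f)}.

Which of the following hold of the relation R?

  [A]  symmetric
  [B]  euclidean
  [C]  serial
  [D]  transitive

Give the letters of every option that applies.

(A) symmetric: every R-edge is matched by its reverse.
(B) not euclidean: a R d and a R f but not d R f.
(C) serial: every world has an R-successor.
(D) not transitive: a R f and f R b but not a R b.

A, C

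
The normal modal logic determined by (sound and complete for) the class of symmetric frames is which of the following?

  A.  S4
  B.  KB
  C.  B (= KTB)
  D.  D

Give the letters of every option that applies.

B

(A) S4 is determined by the class of reflexive and transitive frames.
(B) KB is determined by exactly this class.
(C) B (= KTB) is determined by the class of reflexive and symmetric frames.
(D) D is determined by the class of serial frames.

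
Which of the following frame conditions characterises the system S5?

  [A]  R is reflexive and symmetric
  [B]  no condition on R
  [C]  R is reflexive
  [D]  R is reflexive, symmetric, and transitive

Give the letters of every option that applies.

D

(A) this class determines B (= KTB), not S5.
(B) this class determines K, not S5.
(C) this class determines T (= KT), not S5.
(D) S5 is sound and complete for exactly this class.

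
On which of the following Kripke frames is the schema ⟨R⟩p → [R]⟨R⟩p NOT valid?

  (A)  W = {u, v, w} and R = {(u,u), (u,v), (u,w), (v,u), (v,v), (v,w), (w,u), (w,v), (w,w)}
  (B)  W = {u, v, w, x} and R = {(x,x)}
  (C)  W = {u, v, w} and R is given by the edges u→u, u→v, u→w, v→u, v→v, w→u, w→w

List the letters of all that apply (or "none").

The schema ⟨R⟩p → [R]⟨R⟩p is axiom 5; it is valid on a frame iff R is euclidean.
(A) R is euclidean (any two R-successors of the same world are R-related), so the schema is valid here.
(B) R is euclidean (any two R-successors of the same world are R-related), so the schema is valid here.
(C) R is not euclidean (u R v and u R w but not v R w), so the schema fails here.

C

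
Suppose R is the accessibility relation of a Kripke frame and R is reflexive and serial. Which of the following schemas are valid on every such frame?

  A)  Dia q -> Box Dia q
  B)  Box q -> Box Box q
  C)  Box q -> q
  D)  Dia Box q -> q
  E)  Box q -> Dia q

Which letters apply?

C, E

(A) Dia q -> Box Dia q (axiom 5) characterises the euclidean frames. Such an R need not be euclidean — not valid.
(B) axiom 4: valid iff R is transitive. Such an R need not be transitive — not valid.
(C) Box q -> q is axiom T, which corresponds to reflexivity. Every such R is reflexive — valid.
(D) the dual of axiom B: valid iff R is symmetric. Such an R need not be symmetric — not valid.
(E) Box q -> Dia q (axiom D) characterises the serial frames. Every such R is serial — valid.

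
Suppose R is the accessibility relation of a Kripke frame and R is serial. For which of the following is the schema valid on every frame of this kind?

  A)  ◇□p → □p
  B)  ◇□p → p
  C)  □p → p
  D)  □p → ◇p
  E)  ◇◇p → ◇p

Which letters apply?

(A) the dual of axiom 5: valid iff R is euclidean. Such an R need not be euclidean — not valid.
(B) ◇□p → p is the dual of axiom B, which corresponds to symmetry. Such an R need not be symmetric — not valid.
(C) □p → p (axiom T) characterises the reflexive frames. Such an R need not be reflexive — not valid.
(D) axiom D: valid iff R is serial. Every such R is serial — valid.
(E) ◇◇p → ◇p is the dual of axiom 4; it is valid on a frame exactly when R is transitive. Such an R need not be transitive, so not valid.

D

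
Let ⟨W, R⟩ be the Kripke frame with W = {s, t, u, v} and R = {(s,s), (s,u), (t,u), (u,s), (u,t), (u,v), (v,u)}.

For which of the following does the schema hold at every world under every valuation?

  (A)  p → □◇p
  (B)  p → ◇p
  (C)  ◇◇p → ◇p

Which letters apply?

R is not reflexive: not t R t.
R is symmetric: every R-edge is matched by its reverse.
R is not transitive: s R u and u R t but not s R t.
(A) axiom B: valid iff R is symmetric. R is symmetric — valid.
(B) p → ◇p (the dual of axiom T) characterises the reflexive frames. R is not reflexive — not valid.
(C) ◇◇p → ◇p (the dual of axiom 4) characterises the transitive frames. R is not transitive — not valid.

A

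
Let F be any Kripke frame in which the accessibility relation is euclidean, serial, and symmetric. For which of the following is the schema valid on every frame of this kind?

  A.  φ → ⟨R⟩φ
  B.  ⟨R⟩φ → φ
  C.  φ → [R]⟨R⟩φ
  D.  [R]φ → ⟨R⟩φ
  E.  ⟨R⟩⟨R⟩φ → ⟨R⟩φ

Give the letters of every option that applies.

A, C, D, E

Serial, symmetric and euclidean together give transitive (from symmetry + euclidean) and then reflexive; the relation is an equivalence.
(A) φ → ⟨R⟩φ (the dual of axiom T) characterises the reflexive frames. Every such R is reflexive — valid.
(B) ⟨R⟩φ → φ (the converse of T) corresponds to R being a subset of the identity. Such an R need not be a subset of the identity, so not valid.
(C) φ → [R]⟨R⟩φ is axiom B; it is valid on a frame exactly when R is symmetric. Every such R is symmetric, so valid.
(D) [R]φ → ⟨R⟩φ is axiom D, which corresponds to seriality. Every such R is serial — valid.
(E) the dual of axiom 4: valid iff R is transitive. Every such R is transitive — valid.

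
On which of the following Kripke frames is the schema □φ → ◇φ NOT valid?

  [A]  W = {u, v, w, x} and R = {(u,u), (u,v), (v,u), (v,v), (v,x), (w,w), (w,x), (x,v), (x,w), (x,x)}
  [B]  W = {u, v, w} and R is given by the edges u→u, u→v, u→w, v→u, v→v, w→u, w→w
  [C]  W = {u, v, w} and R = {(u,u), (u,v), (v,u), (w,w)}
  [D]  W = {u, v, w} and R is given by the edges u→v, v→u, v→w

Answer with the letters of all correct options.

The schema □φ → ◇φ is axiom D; it is valid on a frame iff R is serial.
(A) R is serial (every world has an R-successor), so the schema is valid here.
(B) R is serial (every world has an R-successor), so the schema is valid here.
(C) R is serial (every world has an R-successor), so the schema is valid here.
(D) R is not serial (w has no R-successor), so the schema fails here.

D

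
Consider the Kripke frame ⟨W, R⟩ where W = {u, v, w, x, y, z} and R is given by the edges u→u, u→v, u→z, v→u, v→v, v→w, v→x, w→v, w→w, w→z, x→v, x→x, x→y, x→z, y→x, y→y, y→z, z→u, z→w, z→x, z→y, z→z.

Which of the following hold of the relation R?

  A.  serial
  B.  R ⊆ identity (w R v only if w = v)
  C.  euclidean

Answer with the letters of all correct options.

A

(A) serial: every world has an R-successor.
(B) not ⊆ identity: u R v with u ≠ v.
(C) not euclidean: u R v and u R z but not v R z.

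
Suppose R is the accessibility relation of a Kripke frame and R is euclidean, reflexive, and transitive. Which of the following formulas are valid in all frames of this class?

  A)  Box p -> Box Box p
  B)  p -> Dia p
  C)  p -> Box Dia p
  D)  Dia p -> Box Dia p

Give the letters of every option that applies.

A relation that is euclidean, reflexive, and transitive is also serial and symmetric.
(A) Box p -> Box Box p is axiom 4, which corresponds to transitivity. Every such R is transitive — valid.
(B) p -> Dia p is the dual of axiom T, which corresponds to reflexivity. Every such R is reflexive — valid.
(C) p -> Box Dia p (axiom B) characterises the symmetric frames. Every such R is symmetric — valid.
(D) Dia p -> Box Dia p is axiom 5; it is valid on a frame exactly when R is euclidean. Every such R is euclidean, so valid.

A, B, C, D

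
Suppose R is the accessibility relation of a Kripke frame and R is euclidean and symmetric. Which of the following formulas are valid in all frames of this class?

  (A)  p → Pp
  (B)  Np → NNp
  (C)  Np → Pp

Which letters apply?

A symmetric euclidean relation is transitive (uRv and vRw give vRu by symmetry, then uRw by the euclidean condition, applied at v).
(A) p → Pp (the dual of axiom T) characterises the reflexive frames. Such an R need not be reflexive — not valid.
(B) axiom 4: valid iff R is transitive. Every such R is transitive — valid.
(C) axiom D: valid iff R is serial. Such an R need not be serial — not valid.

B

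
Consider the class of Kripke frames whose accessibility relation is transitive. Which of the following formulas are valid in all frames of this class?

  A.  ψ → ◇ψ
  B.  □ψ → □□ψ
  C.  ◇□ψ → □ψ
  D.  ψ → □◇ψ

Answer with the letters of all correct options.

B

(A) ψ → ◇ψ (the dual of axiom T) characterises the reflexive frames. Such an R need not be reflexive — not valid.
(B) □ψ → □□ψ is axiom 4, which corresponds to transitivity. Every such R is transitive — valid.
(C) the dual of axiom 5: valid iff R is euclidean. Such an R need not be euclidean — not valid.
(D) ψ → □◇ψ (axiom B) characterises the symmetric frames. Such an R need not be symmetric — not valid.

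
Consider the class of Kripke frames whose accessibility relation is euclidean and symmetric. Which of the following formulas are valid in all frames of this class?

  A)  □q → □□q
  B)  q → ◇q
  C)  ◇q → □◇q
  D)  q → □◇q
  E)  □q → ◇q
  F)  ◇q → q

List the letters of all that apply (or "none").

A, C, D

A symmetric euclidean relation is transitive (uRv and vRw give vRu by symmetry, then uRw by the euclidean condition, applied at v).
(A) □q → □□q is axiom 4; it is valid on a frame exactly when R is transitive. Every such R is transitive, so valid.
(B) q → ◇q (the dual of axiom T) characterises the reflexive frames. Such an R need not be reflexive — not valid.
(C) ◇q → □◇q is axiom 5, which corresponds to the euclidean property. Every such R is euclidean — valid.
(D) q → □◇q (axiom B) characterises the symmetric frames. Every such R is symmetric — valid.
(E) □q → ◇q (axiom D) characterises the serial frames. Such an R need not be serial — not valid.
(F) ◇q → q is the converse of T; it holds exactly when R ⊆ identity. Such an R need not be a subset of the identity — not valid.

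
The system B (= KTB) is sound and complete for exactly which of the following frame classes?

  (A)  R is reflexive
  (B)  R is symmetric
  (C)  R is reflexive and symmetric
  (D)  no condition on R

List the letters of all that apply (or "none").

C

(A) this class determines T (= KT), not B (= KTB).
(B) this class determines KB, not B (= KTB).
(C) B (= KTB) is sound and complete for exactly this class.
(D) this class determines K, not B (= KTB).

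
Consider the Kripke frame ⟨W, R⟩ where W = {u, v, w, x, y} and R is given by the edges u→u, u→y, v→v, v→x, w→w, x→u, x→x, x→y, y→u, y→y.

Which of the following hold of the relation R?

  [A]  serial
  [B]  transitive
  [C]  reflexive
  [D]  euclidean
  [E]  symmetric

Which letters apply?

A, C

(A) serial: every world has an R-successor.
(B) not transitive: v R x and x R u but not v R u.
(C) reflexive: each world relates to itself.
(D) not euclidean: v R x and v R v but not x R v.
(E) not symmetric: v R x but not x R v.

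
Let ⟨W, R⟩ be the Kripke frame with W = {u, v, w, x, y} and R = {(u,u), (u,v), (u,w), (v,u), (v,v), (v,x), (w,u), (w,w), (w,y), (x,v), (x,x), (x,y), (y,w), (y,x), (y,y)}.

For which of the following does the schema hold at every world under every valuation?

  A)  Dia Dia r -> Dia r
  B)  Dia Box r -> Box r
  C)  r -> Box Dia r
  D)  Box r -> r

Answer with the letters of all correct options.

R is reflexive: each world relates to itself.
R is symmetric: every R-edge is matched by its reverse.
R is not transitive: u R v and v R x but not u R x.
R is not euclidean: u R v and u R w but not v R w.
(A) the dual of axiom 4: valid iff R is transitive. R is not transitive — not valid.
(B) Dia Box r -> Box r is the dual of axiom 5, which corresponds to the euclidean property. R is not euclidean — not valid.
(C) r -> Box Dia r (axiom B) characterises the symmetric frames. R is symmetric — valid.
(D) Box r -> r (axiom T) characterises the reflexive frames. R is reflexive — valid.

C, D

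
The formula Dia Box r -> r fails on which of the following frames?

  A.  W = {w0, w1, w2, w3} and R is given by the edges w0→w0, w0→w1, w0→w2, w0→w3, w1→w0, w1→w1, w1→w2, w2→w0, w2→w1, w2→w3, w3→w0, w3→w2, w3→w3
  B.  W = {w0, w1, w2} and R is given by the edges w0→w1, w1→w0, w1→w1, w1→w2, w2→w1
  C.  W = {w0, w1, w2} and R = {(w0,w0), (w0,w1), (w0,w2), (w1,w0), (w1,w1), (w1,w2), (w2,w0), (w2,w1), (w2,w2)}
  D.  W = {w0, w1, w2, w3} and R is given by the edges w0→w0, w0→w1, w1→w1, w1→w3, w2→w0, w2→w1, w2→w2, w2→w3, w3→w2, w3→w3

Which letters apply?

The schema Dia Box r -> r is the dual of axiom B; it is valid on a frame iff R is symmetric.
(A) R is symmetric (every R-edge is matched by its reverse), so the schema is valid here.
(B) R is symmetric (every R-edge is matched by its reverse), so the schema is valid here.
(C) R is symmetric (every R-edge is matched by its reverse), so the schema is valid here.
(D) R is not symmetric (w0 R w1 but not w1 R w0), so the schema fails here.

D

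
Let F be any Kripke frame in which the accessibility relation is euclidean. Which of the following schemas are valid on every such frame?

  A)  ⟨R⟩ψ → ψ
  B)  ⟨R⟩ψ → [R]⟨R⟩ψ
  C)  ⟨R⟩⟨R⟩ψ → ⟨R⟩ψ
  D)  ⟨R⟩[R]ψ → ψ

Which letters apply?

(A) ⟨R⟩ψ → ψ is valid only on frames where every R-edge is a self-loop. Such an R need not be a subset of the identity — not valid.
(B) ⟨R⟩ψ → [R]⟨R⟩ψ is axiom 5; it is valid on a frame exactly when R is euclidean. Every such R is euclidean, so valid.
(C) the dual of axiom 4: valid iff R is transitive. Such an R need not be transitive — not valid.
(D) ⟨R⟩[R]ψ → ψ is the dual of axiom B; it is valid on a frame exactly when R is symmetric. Such an R need not be symmetric, so not valid.

B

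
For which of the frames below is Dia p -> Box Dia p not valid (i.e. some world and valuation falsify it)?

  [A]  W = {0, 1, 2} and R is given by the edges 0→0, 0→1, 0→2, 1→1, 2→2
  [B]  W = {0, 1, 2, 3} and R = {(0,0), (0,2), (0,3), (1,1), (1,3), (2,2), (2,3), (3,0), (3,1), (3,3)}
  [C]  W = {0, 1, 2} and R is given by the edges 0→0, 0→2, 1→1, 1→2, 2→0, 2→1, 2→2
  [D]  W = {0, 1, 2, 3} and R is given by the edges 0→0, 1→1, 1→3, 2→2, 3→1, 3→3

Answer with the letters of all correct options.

A, B, C

The schema Dia p -> Box Dia p is axiom 5; it is valid on a frame iff R is euclidean.
(A) R is not euclidean (0 R 1 and 0 R 0 but not 1 R 0), so the schema fails here.
(B) R is not euclidean (0 R 2 and 0 R 0 but not 2 R 0), so the schema fails here.
(C) R is not euclidean (2 R 0 and 2 R 1 but not 0 R 1), so the schema fails here.
(D) R is euclidean (any two R-successors of the same world are R-related), so the schema is valid here.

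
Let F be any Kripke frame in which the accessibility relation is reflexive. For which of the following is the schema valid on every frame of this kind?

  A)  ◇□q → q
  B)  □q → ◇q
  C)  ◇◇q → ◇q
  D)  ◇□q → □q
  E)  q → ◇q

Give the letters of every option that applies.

B, E

A reflexive relation is serial.
(A) ◇□q → q (the dual of axiom B) characterises the symmetric frames. Such an R need not be symmetric — not valid.
(B) □q → ◇q is axiom D, which corresponds to seriality. Every such R is serial — valid.
(C) ◇◇q → ◇q (the dual of axiom 4) characterises the transitive frames. Such an R need not be transitive — not valid.
(D) ◇□q → □q is the dual of axiom 5; it is valid on a frame exactly when R is euclidean. Such an R need not be euclidean, so not valid.
(E) q → ◇q is the dual of axiom T, which corresponds to reflexivity. Every such R is reflexive — valid.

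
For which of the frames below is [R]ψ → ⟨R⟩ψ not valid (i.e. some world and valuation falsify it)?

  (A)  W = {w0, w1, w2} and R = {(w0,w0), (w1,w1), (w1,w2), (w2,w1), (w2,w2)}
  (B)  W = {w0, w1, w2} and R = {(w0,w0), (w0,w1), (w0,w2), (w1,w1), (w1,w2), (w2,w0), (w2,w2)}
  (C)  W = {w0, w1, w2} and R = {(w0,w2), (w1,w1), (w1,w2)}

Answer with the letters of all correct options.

C

The schema [R]ψ → ⟨R⟩ψ is axiom D; it is valid on a frame iff R is serial.
(A) R is serial (every world has an R-successor), so the schema is valid here.
(B) R is serial (every world has an R-successor), so the schema is valid here.
(C) R is not serial (w2 has no R-successor), so the schema fails here.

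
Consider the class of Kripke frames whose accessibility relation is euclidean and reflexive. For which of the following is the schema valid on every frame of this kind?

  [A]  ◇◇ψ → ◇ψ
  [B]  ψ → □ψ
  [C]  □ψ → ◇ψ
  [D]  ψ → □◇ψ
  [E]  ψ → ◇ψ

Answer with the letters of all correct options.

A reflexive euclidean relation is also symmetric (from wRw and wRv the euclidean condition gives vRw) and hence transitive; it is an equivalence relation.
(A) ◇◇ψ → ◇ψ (the dual of axiom 4) characterises the transitive frames. Every such R is transitive — valid.
(B) ψ → □ψ (equivalent to ◇p→p) corresponds to R being a subset of the identity. Such an R need not be a subset of the identity, so not valid.
(C) □ψ → ◇ψ (axiom D) characterises the serial frames. Every such R is serial — valid.
(D) axiom B: valid iff R is symmetric. Every such R is symmetric — valid.
(E) the dual of axiom T: valid iff R is reflexive. Every such R is reflexive — valid.

A, C, D, E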